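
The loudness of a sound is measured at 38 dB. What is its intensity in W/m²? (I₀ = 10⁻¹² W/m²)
I = I₀·10^(β/10) = 6.31 × 10⁻⁹ W/m²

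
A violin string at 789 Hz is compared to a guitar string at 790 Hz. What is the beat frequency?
1 Hz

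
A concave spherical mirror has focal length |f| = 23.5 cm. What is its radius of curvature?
R = 2|f| = 47 cm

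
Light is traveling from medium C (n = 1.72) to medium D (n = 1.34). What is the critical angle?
θc = arcsin(n₂/n₁) = 51.18°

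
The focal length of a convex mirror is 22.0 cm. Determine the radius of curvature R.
R = 2|f| = 44 cm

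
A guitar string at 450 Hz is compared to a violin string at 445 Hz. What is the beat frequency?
5 Hz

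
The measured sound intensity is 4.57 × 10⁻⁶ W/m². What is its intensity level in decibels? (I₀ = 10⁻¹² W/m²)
β = 10·log₁₀(I/I₀) = 66.6 dB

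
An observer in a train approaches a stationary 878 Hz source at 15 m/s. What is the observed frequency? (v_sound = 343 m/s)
f_obs = f·(v + v_o)/v = 916.4 Hz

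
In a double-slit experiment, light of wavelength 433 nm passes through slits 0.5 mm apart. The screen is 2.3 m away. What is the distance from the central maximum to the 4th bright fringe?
y = mλL/d = 7.967 mm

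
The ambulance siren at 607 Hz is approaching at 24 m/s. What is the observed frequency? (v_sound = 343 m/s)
f_obs = f·v/(v − v_s) = 652.7 Hz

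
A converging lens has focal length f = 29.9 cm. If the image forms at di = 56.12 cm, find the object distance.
1/do = 1/f − 1/di → do = 64 cm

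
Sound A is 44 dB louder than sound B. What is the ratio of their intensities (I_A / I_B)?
I_A/I_B = 10^(Δβ/10) = 25120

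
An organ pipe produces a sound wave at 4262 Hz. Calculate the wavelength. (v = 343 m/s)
λ = v/f = 0.08048 m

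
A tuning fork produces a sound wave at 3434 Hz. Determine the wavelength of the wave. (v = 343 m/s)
λ = v/f = 0.09988 m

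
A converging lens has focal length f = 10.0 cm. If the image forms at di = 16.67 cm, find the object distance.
1/do = 1/f − 1/di → do = 24.99 cm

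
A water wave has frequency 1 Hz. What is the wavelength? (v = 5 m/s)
λ = v/f = 5 m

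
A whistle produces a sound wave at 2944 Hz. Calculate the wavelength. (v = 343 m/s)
λ = v/f = 0.1165 m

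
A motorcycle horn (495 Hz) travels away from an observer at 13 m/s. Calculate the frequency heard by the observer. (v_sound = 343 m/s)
f_obs = f·v/(v + v_s) = 476.9 Hz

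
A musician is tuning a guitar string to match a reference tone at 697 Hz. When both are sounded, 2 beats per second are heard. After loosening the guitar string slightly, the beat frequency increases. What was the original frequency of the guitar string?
695 Hz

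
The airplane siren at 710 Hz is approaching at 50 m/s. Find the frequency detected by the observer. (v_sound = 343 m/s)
f_obs = f·v/(v − v_s) = 831.2 Hz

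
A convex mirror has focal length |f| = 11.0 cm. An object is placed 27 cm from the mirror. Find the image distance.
f = −11.0 cm (convex); 1/di = 1/f − 1/do → di = -7.816 cm (virtual image, behind mirror)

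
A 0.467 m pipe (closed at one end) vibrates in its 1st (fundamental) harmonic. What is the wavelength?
λₙ = 4L/n = 1.868 m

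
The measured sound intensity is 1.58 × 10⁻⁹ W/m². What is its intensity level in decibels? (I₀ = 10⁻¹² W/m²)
β = 10·log₁₀(I/I₀) = 31.99 dB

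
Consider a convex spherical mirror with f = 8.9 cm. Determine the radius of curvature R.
R = 2|f| = 17.8 cm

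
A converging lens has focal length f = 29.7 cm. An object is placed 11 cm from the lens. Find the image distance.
1/di = 1/f − 1/do → di = -17.47 cm (virtual image)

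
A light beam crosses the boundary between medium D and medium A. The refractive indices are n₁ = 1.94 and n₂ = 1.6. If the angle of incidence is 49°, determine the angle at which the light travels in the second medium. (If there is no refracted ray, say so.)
sin θ₂ = (n₁/n₂)·sin θ₁ = 0.9151 → θ₂ = 66.22°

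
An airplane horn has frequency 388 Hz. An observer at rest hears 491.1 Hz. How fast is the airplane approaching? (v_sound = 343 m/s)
v_s = v·(1 − f/f_obs) = 72.01 m/s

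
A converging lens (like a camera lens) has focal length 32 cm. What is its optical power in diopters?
P = 1/f = 3.125 D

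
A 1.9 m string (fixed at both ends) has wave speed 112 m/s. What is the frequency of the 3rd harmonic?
fₙ = nv/(2L) = 88.42 Hz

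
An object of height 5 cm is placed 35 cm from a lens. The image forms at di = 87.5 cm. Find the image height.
hi = (-di/do) × ho = -12.5 cm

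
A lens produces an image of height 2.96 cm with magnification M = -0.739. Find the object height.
ho = |hi|/|M| = 4.005 cm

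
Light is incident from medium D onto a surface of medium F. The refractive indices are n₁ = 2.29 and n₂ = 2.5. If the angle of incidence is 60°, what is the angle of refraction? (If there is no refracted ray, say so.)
sin θ₂ = (n₁/n₂)·sin θ₁ = 0.7933 → θ₂ = 52.49°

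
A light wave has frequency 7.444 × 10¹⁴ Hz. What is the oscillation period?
T = 1/f = 1.343 × 10⁻¹⁵ s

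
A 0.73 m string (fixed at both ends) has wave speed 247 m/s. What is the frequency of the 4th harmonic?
fₙ = nv/(2L) = 676.7 Hz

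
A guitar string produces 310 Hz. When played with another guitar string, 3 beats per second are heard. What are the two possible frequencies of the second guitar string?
f₂ = 310 ± 3 Hz → 313 Hz or 307 Hz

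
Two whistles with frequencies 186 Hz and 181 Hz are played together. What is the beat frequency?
5 Hz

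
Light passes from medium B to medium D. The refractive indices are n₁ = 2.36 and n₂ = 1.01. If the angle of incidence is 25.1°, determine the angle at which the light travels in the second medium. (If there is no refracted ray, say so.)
sin θ₂ = (n₁/n₂)·sin θ₁ = 0.9912 → θ₂ = 82.39°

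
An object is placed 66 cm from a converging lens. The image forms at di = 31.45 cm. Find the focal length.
1/f = 1/do + 1/di → f = 21.3 cm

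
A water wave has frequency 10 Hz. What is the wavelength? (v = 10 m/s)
λ = v/f = 1 m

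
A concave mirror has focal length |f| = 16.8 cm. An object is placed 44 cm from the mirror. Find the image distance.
f = +16.8 cm (concave); 1/di = 1/f − 1/do → di = 27.18 cm (real image, in front of mirror)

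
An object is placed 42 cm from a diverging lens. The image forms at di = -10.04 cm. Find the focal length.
1/f = 1/do + 1/di → f = -13.19 cm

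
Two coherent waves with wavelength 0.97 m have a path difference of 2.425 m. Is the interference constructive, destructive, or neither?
destructive — path difference = 2.5λ, an odd multiple of λ/2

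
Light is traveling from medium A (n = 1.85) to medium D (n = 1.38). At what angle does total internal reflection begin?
θc = arcsin(n₂/n₁) = 48.24°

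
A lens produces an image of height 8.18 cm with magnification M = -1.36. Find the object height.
ho = |hi|/|M| = 6.015 cm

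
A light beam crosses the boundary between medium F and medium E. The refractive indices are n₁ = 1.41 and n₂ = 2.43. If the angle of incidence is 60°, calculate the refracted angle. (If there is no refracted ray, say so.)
sin θ₂ = (n₁/n₂)·sin θ₁ = 0.5025 → θ₂ = 30.17°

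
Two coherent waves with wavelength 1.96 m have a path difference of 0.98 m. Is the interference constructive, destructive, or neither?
destructive — path difference = 0.5λ, an odd multiple of λ/2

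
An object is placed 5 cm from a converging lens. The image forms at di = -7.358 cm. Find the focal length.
1/f = 1/do + 1/di → f = 15.6 cm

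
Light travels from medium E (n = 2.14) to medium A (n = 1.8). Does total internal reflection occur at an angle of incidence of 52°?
θc = arcsin(n₂/n₁) = 57.26°; 52° < θc, so no — the ray refracts.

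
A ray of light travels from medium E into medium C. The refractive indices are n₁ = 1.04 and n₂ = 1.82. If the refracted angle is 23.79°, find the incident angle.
sin θ₁ = (n₂/n₁)·sin θ₂ → θ₁ = 44.9°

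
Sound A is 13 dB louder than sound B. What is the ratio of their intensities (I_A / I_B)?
I_A/I_B = 10^(Δβ/10) = 19.95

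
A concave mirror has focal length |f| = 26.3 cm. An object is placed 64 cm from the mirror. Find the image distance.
f = +26.3 cm (concave); 1/di = 1/f − 1/do → di = 44.65 cm (real image, in front of mirror)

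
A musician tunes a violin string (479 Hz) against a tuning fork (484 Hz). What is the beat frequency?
5 Hz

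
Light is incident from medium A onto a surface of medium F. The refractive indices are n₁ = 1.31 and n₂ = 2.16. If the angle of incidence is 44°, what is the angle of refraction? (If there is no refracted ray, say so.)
sin θ₂ = (n₁/n₂)·sin θ₁ = 0.4213 → θ₂ = 24.92°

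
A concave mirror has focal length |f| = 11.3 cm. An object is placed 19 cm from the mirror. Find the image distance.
f = +11.3 cm (concave); 1/di = 1/f − 1/do → di = 27.88 cm (real image, in front of mirror)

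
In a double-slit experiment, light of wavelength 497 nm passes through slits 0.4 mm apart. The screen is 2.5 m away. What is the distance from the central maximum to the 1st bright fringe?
y = mλL/d = 3.106 mm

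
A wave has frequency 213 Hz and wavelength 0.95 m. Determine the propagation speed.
v = fλ = 202.3 m/s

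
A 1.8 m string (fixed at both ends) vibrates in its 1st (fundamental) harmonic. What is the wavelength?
λₙ = 2L/n = 3.6 m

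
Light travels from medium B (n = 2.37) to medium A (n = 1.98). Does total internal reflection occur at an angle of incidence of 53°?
θc = arcsin(n₂/n₁) = 56.66°; 53° < θc, so no — the ray refracts.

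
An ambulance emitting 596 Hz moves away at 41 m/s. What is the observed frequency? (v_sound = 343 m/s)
f_obs = f·v/(v + v_s) = 532.4 Hz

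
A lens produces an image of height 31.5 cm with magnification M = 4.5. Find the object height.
ho = |hi|/|M| = 7 cm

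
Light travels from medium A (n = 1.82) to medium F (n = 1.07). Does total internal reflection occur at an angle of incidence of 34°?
θc = arcsin(n₂/n₁) = 36.01°; 34° < θc, so no — the ray refracts.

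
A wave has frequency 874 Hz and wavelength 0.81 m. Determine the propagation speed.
v = fλ = 707.9 m/s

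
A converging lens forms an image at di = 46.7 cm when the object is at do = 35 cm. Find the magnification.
M = −di/do = -1.334 (inverted image)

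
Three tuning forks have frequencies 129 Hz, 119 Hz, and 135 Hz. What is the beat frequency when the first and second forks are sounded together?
10 Hz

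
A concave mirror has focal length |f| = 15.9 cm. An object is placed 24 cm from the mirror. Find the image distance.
f = +15.9 cm (concave); 1/di = 1/f − 1/do → di = 47.11 cm (real image, in front of mirror)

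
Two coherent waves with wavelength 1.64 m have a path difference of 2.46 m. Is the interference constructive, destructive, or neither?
destructive — path difference = 1.5λ, an odd multiple of λ/2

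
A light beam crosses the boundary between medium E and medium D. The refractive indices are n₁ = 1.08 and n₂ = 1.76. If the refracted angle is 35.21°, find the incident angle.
sin θ₁ = (n₂/n₁)·sin θ₂ → θ₁ = 69.99°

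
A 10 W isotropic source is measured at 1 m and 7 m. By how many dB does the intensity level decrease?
Δβ = 20·log₁₀(r₂/r₁) = 16.9 dB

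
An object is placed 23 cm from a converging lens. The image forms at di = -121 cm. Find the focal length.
1/f = 1/do + 1/di → f = 28.4 cm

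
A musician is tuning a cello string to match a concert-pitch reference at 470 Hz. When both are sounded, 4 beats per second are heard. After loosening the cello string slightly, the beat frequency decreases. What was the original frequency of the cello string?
474 Hz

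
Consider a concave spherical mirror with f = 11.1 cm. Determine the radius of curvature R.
R = 2|f| = 22.2 cm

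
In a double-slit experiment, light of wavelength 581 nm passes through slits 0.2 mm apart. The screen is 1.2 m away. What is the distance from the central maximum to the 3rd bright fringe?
y = mλL/d = 10.46 mm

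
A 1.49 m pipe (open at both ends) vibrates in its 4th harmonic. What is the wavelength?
λₙ = 2L/n = 0.745 m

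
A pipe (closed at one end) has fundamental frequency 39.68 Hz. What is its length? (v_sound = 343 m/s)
L = v/(4f₁) = 2.161 m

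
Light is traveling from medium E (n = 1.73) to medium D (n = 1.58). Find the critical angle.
θc = arcsin(n₂/n₁) = 65.96°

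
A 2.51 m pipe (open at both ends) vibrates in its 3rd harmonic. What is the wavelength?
λₙ = 2L/n = 1.673 m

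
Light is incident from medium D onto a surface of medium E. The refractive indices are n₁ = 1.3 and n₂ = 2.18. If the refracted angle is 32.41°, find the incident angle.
sin θ₁ = (n₂/n₁)·sin θ₂ → θ₁ = 64°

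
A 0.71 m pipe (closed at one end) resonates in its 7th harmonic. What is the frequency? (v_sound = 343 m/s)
fₙ = nv/(4L) = 845.4 Hz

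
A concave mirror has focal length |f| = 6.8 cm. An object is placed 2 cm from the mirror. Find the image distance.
f = +6.8 cm (concave); 1/di = 1/f − 1/do → di = -2.833 cm (virtual image, behind mirror)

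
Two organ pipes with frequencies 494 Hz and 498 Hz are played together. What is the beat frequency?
4 Hz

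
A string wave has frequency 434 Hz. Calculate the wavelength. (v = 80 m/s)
λ = v/f = 0.1843 m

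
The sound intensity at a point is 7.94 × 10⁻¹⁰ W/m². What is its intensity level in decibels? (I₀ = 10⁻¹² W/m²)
β = 10·log₁₀(I/I₀) = 29 dB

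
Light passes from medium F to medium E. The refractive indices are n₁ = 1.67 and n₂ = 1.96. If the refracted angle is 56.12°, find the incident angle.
sin θ₁ = (n₂/n₁)·sin θ₂ → θ₁ = 77°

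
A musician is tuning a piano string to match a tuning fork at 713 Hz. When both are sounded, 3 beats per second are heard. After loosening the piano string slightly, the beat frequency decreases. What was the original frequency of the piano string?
716 Hz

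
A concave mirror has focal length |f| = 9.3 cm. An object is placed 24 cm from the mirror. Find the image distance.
f = +9.3 cm (concave); 1/di = 1/f − 1/do → di = 15.18 cm (real image, in front of mirror)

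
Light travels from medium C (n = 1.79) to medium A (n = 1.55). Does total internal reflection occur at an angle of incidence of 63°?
θc = arcsin(n₂/n₁) = 59.99°; 63° > θc, so yes — total internal reflection.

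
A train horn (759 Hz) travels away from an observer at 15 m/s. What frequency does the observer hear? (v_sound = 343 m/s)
f_obs = f·v/(v + v_s) = 727.2 Hz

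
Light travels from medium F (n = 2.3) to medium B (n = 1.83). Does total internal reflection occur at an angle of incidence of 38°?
θc = arcsin(n₂/n₁) = 52.72°; 38° < θc, so no — the ray refracts.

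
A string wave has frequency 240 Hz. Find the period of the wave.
T = 1/f = 0.004167 s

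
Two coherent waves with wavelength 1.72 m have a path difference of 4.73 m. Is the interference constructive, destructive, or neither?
neither (partial) — path difference = 2.75λ, neither a whole number of wavelengths nor an odd multiple of λ/2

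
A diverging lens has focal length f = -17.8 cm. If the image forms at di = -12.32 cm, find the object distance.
1/do = 1/f − 1/di → do = 40.02 cm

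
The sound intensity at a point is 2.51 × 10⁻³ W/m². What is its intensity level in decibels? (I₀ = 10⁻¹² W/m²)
β = 10·log₁₀(I/I₀) = 94 dB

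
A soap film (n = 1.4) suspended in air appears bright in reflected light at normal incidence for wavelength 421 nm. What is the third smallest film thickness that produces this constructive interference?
2nt = (m − ½)λ with m = 3 → t = (m − ½)λ/(2n) = 375.9 nm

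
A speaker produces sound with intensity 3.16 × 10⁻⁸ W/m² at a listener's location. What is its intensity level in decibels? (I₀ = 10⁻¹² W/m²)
β = 10·log₁₀(I/I₀) = 45 dB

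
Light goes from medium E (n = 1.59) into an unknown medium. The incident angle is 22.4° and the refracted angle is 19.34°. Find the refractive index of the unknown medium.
n₂ = n₁·sin θ₁ / sin θ₂ = 1.83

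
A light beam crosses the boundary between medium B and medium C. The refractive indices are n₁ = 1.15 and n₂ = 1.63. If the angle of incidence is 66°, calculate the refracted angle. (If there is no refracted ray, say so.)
sin θ₂ = (n₁/n₂)·sin θ₁ = 0.6445 → θ₂ = 40.13°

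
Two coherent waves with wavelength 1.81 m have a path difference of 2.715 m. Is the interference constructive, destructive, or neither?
destructive — path difference = 1.5λ, an odd multiple of λ/2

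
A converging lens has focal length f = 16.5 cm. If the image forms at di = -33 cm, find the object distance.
1/do = 1/f − 1/di → do = 11 cm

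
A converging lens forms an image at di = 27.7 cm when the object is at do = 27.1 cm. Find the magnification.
M = −di/do = -1.022 (inverted image)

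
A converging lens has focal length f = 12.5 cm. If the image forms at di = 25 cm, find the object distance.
1/do = 1/f − 1/di → do = 25 cm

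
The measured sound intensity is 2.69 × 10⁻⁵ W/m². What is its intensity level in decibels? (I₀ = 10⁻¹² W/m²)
β = 10·log₁₀(I/I₀) = 74.3 dB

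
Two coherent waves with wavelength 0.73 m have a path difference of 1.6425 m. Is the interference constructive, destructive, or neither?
neither (partial) — path difference = 2.25λ, neither a whole number of wavelengths nor an odd multiple of λ/2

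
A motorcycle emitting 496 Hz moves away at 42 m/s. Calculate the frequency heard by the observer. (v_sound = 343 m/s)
f_obs = f·v/(v + v_s) = 441.9 Hz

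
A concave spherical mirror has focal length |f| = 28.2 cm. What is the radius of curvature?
R = 2|f| = 56.4 cm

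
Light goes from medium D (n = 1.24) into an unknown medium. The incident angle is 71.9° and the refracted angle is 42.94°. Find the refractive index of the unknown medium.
n₂ = n₁·sin θ₁ / sin θ₂ = 1.73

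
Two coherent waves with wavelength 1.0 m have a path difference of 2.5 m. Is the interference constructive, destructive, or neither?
destructive — path difference = 2.5λ, an odd multiple of λ/2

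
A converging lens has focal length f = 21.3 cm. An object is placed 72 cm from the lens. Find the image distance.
1/di = 1/f − 1/do → di = 30.25 cm (real image)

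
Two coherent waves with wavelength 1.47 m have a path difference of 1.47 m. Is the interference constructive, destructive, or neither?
constructive — path difference = 1λ, a whole number of wavelengths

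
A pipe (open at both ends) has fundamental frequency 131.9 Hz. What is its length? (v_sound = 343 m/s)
L = v/(2f₁) = 1.3 m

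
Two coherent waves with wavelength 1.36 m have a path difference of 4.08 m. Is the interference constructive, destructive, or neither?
constructive — path difference = 3λ, a whole number of wavelengths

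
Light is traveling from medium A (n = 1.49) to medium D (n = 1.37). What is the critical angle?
θc = arcsin(n₂/n₁) = 66.85°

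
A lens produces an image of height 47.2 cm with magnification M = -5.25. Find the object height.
ho = |hi|/|M| = 8.99 cm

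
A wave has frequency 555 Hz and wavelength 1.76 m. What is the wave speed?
v = fλ = 976.8 m/s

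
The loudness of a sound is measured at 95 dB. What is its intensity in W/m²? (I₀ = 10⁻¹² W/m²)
I = I₀·10^(β/10) = 3.16 × 10⁻³ W/m²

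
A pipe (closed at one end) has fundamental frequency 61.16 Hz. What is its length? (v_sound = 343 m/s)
L = v/(4f₁) = 1.402 m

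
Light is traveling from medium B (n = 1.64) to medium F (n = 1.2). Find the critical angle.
θc = arcsin(n₂/n₁) = 47.03°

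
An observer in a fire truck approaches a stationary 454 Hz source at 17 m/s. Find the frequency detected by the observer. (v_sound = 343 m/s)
f_obs = f·(v + v_o)/v = 476.5 Hz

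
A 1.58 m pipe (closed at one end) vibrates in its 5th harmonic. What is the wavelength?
λₙ = 4L/n = 1.264 m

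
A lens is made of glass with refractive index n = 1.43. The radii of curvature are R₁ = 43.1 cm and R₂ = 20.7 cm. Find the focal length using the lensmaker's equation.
1/f = (n − 1)(1/R₁ − 1/R₂) → f = -92.63 cm (diverging lens)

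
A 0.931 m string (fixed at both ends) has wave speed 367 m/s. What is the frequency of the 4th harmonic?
fₙ = nv/(2L) = 788.4 Hz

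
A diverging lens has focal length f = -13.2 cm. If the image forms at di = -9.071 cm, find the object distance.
1/do = 1/f − 1/di → do = 29 cm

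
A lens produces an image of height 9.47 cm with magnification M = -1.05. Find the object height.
ho = |hi|/|M| = 9.019 cm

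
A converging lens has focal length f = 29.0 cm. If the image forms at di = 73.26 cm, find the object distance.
1/do = 1/f − 1/di → do = 48 cm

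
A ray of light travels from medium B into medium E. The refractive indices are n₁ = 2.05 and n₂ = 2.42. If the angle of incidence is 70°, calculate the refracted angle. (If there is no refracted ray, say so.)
sin θ₂ = (n₁/n₂)·sin θ₁ = 0.796 → θ₂ = 52.75°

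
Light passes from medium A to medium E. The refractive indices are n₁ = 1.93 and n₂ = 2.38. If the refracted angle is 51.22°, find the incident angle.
sin θ₁ = (n₂/n₁)·sin θ₂ → θ₁ = 74.01°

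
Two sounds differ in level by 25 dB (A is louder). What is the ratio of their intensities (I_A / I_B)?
I_A/I_B = 10^(Δβ/10) = 316.2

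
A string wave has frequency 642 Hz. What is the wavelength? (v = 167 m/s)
λ = v/f = 0.2601 m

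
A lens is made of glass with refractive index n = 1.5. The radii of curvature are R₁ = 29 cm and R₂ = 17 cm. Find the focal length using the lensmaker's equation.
1/f = (n − 1)(1/R₁ − 1/R₂) → f = -82.17 cm (diverging lens)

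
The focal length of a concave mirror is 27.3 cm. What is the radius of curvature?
R = 2|f| = 54.6 cm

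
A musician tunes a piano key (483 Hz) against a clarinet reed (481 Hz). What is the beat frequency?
2 Hz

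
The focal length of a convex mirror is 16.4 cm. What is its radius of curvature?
R = 2|f| = 32.8 cm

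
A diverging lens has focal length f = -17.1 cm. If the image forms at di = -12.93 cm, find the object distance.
1/do = 1/f − 1/di → do = 53.02 cm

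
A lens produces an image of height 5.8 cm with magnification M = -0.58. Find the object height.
ho = |hi|/|M| = 10 cm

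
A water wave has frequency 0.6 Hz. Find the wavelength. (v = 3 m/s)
λ = v/f = 5 m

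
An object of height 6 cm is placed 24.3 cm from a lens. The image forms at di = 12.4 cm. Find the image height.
hi = (-di/do) × ho = -3.062 cm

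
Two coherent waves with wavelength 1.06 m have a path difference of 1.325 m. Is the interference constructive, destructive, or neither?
neither (partial) — path difference = 1.25λ, neither a whole number of wavelengths nor an odd multiple of λ/2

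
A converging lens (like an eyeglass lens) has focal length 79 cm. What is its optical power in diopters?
P = 1/f = 1.266 D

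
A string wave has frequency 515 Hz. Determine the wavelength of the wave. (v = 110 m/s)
λ = v/f = 0.2136 m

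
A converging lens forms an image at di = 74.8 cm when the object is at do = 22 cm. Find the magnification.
M = −di/do = -3.4 (inverted image)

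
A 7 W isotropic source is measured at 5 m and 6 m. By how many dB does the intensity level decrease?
Δβ = 20·log₁₀(r₂/r₁) = 1.584 dB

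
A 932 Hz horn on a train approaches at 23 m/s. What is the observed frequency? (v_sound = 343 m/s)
f_obs = f·v/(v − v_s) = 999 Hz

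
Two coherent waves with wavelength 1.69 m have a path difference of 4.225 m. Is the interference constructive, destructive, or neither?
destructive — path difference = 2.5λ, an odd multiple of λ/2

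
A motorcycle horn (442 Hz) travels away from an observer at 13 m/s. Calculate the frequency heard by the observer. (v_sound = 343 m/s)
f_obs = f·v/(v + v_s) = 425.9 Hz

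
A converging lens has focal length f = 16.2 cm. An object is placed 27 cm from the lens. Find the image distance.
1/di = 1/f − 1/do → di = 40.5 cm (real image)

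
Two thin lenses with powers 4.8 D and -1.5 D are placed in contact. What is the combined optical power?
P_total = P₁ + P₂ = 3.3 D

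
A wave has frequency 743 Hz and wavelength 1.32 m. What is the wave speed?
v = fλ = 980.8 m/s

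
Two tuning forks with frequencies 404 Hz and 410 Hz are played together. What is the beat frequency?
6 Hz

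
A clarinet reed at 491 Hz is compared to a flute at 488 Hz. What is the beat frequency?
3 Hz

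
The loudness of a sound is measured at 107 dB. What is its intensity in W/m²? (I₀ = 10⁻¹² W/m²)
I = I₀·10^(β/10) = 5.01 × 10⁻² W/m²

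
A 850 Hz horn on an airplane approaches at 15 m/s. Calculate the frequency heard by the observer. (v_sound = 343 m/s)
f_obs = f·v/(v − v_s) = 888.9 Hz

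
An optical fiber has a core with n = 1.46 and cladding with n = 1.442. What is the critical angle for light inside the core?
θc = arcsin(n_cladding/n_core) = 80.99°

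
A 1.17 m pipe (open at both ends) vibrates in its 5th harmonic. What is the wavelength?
λₙ = 2L/n = 0.468 m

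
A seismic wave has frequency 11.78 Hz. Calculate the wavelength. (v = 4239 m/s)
λ = v/f = 359.8 m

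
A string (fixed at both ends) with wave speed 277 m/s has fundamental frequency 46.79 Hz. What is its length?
L = v/(2f₁) = 2.96 m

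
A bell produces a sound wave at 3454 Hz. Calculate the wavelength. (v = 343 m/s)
λ = v/f = 0.09931 m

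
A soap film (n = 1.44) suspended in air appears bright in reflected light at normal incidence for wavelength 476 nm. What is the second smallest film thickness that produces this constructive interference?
2nt = (m − ½)λ with m = 2 → t = (m − ½)λ/(2n) = 247.9 nm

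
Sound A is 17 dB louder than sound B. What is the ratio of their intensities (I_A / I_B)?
I_A/I_B = 10^(Δβ/10) = 50.12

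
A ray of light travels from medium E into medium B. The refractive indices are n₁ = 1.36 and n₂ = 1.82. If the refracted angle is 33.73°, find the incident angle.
sin θ₁ = (n₂/n₁)·sin θ₂ → θ₁ = 48°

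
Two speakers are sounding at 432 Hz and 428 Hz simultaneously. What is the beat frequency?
4 Hz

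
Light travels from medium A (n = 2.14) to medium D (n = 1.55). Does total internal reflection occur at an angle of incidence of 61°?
θc = arcsin(n₂/n₁) = 46.41°; 61° > θc, so yes — total internal reflection.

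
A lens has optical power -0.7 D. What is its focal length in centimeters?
f = 1/P = -142.9 cm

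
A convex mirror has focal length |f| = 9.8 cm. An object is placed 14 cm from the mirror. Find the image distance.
f = −9.8 cm (convex); 1/di = 1/f − 1/do → di = -5.765 cm (virtual image, behind mirror)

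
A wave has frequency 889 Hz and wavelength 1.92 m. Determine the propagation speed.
v = fλ = 1707 m/s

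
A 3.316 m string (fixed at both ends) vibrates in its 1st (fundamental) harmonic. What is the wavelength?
λₙ = 2L/n = 6.632 m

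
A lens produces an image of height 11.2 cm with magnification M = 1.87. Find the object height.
ho = |hi|/|M| = 5.989 cm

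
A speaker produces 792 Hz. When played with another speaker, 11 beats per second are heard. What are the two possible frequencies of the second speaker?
f₂ = 792 ± 11 Hz → 803 Hz or 781 Hz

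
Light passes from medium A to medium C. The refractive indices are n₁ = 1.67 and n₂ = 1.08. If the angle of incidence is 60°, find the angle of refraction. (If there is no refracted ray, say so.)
sin θ₂ = (n₁/n₂)·sin θ₁ = 1.339 > 1, so there is no refracted ray — the light undergoes total internal reflection.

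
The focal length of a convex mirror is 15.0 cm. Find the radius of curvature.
R = 2|f| = 30 cm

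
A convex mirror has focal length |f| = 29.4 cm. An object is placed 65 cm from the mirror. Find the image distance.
f = −29.4 cm (convex); 1/di = 1/f − 1/do → di = -20.24 cm (virtual image, behind mirror)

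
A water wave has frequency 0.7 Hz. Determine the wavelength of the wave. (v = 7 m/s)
λ = v/f = 10 m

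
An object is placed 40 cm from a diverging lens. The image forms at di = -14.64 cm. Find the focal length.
1/f = 1/do + 1/di → f = -23.09 cm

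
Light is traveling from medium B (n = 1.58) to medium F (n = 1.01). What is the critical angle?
θc = arcsin(n₂/n₁) = 39.74°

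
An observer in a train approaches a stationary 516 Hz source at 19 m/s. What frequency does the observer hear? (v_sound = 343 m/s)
f_obs = f·(v + v_o)/v = 544.6 Hz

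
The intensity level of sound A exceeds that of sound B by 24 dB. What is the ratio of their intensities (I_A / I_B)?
I_A/I_B = 10^(Δβ/10) = 251.2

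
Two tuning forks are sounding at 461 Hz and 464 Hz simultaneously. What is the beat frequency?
3 Hz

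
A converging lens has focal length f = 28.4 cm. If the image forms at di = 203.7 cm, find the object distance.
1/do = 1/f − 1/di → do = 33 cm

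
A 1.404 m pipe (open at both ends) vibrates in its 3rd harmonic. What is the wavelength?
λₙ = 2L/n = 0.936 m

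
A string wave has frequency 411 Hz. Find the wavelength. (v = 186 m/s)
λ = v/f = 0.4526 m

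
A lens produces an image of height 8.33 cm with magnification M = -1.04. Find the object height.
ho = |hi|/|M| = 8.01 cm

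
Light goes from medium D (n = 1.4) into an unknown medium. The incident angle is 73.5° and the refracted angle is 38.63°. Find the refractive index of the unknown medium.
n₂ = n₁·sin θ₁ / sin θ₂ = 2.15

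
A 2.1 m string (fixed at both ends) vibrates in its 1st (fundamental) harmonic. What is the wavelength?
λₙ = 2L/n = 4.2 m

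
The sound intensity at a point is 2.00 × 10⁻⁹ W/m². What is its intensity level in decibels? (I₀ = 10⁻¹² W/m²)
β = 10·log₁₀(I/I₀) = 33.01 dB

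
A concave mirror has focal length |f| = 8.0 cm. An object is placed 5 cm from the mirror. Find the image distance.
f = +8.0 cm (concave); 1/di = 1/f − 1/do → di = -13.33 cm (virtual image, behind mirror)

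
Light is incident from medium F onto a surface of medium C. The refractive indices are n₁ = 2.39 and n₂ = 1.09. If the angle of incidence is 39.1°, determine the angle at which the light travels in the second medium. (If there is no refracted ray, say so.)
sin θ₂ = (n₁/n₂)·sin θ₁ = 1.383 > 1, so there is no refracted ray — the light undergoes total internal reflection.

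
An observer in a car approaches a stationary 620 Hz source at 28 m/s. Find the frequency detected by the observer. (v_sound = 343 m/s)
f_obs = f·(v + v_o)/v = 670.6 Hz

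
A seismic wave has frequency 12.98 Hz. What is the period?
T = 1/f = 0.07704 s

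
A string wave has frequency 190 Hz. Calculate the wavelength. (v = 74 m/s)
λ = v/f = 0.3895 m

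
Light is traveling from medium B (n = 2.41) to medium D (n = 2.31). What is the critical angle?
θc = arcsin(n₂/n₁) = 73.44°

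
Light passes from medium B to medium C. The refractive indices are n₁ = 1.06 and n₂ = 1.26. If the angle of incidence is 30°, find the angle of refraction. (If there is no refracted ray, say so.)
sin θ₂ = (n₁/n₂)·sin θ₁ = 0.4206 → θ₂ = 24.87°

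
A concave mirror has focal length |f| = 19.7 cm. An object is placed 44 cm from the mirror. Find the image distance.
f = +19.7 cm (concave); 1/di = 1/f − 1/do → di = 35.67 cm (real image, in front of mirror)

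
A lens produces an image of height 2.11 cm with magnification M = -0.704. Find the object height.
ho = |hi|/|M| = 2.997 cm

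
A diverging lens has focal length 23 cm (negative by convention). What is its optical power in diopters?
P = 1/f = -4.348 D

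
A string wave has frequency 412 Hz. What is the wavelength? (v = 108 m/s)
λ = v/f = 0.2621 m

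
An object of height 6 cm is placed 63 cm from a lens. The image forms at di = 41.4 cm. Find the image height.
hi = (-di/do) × ho = -3.943 cm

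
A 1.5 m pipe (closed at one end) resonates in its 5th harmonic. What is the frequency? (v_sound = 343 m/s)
fₙ = nv/(4L) = 285.8 Hz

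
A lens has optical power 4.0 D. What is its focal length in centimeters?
f = 1/P = 25 cm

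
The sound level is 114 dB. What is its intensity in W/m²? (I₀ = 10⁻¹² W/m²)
I = I₀·10^(β/10) = 2.51 × 10⁻¹ W/m²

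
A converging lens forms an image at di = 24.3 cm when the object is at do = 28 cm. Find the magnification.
M = −di/do = -0.8679 (inverted image)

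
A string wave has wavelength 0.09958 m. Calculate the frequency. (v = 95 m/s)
f = v/λ = 954 Hz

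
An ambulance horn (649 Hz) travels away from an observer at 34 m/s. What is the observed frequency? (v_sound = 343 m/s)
f_obs = f·v/(v + v_s) = 590.5 Hz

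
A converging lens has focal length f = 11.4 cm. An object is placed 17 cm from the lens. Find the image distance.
1/di = 1/f − 1/do → di = 34.61 cm (real image)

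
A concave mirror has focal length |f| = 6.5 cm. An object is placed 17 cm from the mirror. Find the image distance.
f = +6.5 cm (concave); 1/di = 1/f − 1/do → di = 10.52 cm (real image, in front of mirror)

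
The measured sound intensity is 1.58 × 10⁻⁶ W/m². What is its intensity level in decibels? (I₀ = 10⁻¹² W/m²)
β = 10·log₁₀(I/I₀) = 61.99 dB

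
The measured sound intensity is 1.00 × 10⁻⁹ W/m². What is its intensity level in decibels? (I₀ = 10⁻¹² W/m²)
β = 10·log₁₀(I/I₀) = 30 dB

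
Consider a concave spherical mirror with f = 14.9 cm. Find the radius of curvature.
R = 2|f| = 29.8 cm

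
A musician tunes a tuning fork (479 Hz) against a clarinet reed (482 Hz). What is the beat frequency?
3 Hz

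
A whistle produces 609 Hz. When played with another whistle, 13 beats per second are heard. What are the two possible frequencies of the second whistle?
f₂ = 609 ± 13 Hz → 622 Hz or 596 Hz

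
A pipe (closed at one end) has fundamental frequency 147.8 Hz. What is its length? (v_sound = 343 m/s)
L = v/(4f₁) = 0.5802 m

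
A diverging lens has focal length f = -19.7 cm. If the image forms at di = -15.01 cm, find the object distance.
1/do = 1/f − 1/di → do = 63.05 cm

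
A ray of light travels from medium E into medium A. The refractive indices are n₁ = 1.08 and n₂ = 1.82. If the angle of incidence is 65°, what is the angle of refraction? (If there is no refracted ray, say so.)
sin θ₂ = (n₁/n₂)·sin θ₁ = 0.5378 → θ₂ = 32.53°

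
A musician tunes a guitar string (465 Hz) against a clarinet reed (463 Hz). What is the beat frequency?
2 Hz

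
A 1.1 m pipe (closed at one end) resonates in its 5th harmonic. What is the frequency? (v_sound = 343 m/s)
fₙ = nv/(4L) = 389.8 Hz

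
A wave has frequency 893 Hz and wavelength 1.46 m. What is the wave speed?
v = fλ = 1304 m/s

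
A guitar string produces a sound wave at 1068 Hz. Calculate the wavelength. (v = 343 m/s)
λ = v/f = 0.3212 m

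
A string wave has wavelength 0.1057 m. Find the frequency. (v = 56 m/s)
f = v/λ = 529.8 Hz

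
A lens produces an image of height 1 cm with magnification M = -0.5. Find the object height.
ho = |hi|/|M| = 2 cm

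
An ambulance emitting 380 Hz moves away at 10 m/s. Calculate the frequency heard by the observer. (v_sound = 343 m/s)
f_obs = f·v/(v + v_s) = 369.2 Hz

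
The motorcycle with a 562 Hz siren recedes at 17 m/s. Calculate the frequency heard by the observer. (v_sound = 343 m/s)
f_obs = f·v/(v + v_s) = 535.5 Hz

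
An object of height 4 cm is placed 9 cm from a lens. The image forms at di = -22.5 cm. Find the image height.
hi = (-di/do) × ho = 10 cm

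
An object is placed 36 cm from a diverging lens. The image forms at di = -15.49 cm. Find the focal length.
1/f = 1/do + 1/di → f = -27.19 cm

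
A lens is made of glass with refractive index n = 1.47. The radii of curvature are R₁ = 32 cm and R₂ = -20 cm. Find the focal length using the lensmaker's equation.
1/f = (n − 1)(1/R₁ − 1/R₂) → f = 26.19 cm (converging lens)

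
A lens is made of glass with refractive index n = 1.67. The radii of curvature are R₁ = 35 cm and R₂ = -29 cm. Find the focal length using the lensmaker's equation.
1/f = (n − 1)(1/R₁ − 1/R₂) → f = 23.67 cm (converging lens)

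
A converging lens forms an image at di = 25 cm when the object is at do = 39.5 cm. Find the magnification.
M = −di/do = -0.6329 (inverted image)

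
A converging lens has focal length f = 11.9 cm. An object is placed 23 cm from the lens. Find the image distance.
1/di = 1/f − 1/do → di = 24.66 cm (real image)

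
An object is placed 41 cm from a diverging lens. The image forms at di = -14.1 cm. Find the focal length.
1/f = 1/do + 1/di → f = -21.49 cm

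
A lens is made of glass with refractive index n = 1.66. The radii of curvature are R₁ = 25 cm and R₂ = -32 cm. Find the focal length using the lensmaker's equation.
1/f = (n − 1)(1/R₁ − 1/R₂) → f = 21.27 cm (converging lens)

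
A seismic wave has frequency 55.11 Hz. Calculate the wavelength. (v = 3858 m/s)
λ = v/f = 70.01 m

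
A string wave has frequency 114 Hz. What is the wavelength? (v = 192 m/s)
λ = v/f = 1.684 m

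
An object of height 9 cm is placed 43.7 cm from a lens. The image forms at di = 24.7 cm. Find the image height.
hi = (-di/do) × ho = -5.087 cm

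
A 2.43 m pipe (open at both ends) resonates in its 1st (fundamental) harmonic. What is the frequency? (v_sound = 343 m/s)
fₙ = nv/(2L) = 70.58 Hz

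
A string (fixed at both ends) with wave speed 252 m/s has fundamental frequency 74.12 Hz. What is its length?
L = v/(2f₁) = 1.7 m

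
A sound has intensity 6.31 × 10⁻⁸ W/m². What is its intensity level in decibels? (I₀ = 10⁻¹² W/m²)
β = 10·log₁₀(I/I₀) = 48 dB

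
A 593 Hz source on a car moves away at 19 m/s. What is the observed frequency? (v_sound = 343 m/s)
f_obs = f·v/(v + v_s) = 561.9 Hz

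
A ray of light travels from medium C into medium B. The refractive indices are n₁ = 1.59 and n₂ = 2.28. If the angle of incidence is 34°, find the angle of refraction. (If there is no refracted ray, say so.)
sin θ₂ = (n₁/n₂)·sin θ₁ = 0.39 → θ₂ = 22.95°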